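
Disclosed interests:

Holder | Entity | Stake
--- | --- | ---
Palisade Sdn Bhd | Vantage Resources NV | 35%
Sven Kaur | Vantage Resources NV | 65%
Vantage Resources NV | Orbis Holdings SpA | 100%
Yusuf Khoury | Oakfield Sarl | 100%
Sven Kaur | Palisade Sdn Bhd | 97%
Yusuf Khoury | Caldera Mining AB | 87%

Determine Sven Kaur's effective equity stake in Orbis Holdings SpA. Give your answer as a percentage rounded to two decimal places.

Sven reaches Orbis along 2 paths.
Via Palisade → Vantage: 97% × 35% × 100% = 33.95%.
Via Vantage: 65% × 100% = 65%.
Total: 33.95% + 65% = 98.95%.

98.95%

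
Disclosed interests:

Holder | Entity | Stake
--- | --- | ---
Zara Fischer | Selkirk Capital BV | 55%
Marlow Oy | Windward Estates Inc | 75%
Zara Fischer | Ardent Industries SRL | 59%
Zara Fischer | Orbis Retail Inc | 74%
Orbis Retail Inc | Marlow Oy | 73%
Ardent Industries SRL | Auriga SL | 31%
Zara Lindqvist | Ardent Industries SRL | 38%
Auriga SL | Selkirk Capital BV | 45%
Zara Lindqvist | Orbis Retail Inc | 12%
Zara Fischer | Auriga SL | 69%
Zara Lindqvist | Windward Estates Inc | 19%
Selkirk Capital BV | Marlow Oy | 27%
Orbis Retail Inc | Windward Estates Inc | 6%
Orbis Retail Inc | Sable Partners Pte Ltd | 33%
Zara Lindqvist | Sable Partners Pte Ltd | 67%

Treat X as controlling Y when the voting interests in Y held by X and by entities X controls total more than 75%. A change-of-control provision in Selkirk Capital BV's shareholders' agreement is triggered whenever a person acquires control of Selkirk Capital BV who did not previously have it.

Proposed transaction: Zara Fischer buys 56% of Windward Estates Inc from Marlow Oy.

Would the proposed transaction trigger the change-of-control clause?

The purchase adds only to Zara Fischer's holdings (Marlow's stake shrinks), so Zara Fischer is the only person who could newly come to control Selkirk.
Zara Fischer's largest direct stake is 74% in Orbis, which does not meet the threshold, so Zara Fischer controls no company.
In Selkirk, Zara Fischer's side holds only 55%, not > 75%.
So before the transaction, Zara Fischer does not control Selkirk.
After the purchase, Zara Fischer holds 56% of Windward directly, and Marlow's stake falls to 19%.
Zara Fischer's side now holds 56% of Windward, not > 75%, so Zara Fischer still does not control Windward.
After the transaction, Zara Fischer's side holds 55% of Selkirk, not > 75%, so Zara Fischer still does not control Selkirk.
No new person acquires control, so the clause is not triggered.

No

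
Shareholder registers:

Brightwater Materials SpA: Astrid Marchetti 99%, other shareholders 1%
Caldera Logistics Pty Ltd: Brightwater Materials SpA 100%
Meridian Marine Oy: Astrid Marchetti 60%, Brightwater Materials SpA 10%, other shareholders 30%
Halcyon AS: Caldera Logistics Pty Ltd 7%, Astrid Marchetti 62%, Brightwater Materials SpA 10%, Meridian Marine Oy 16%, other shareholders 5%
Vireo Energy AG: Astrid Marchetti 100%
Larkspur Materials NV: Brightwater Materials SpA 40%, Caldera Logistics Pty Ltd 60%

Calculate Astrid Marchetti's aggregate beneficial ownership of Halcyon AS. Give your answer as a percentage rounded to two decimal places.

Astrid reaches Halcyon along 5 paths.
Via Brightwater → Caldera: 99% × 100% × 7% = 6.93%.
Direct stake: 62% = 62%.
Via Brightwater: 99% × 10% = 9.9%.
Via Meridian: 60% × 16% = 9.6%.
Via Brightwater → Meridian: 99% × 10% × 16% = 1.584%.
Total: 6.93% + 62% + 9.9% + 9.6% + 1.584% = 90.014%.
Rounded: 90.01%.

90.01%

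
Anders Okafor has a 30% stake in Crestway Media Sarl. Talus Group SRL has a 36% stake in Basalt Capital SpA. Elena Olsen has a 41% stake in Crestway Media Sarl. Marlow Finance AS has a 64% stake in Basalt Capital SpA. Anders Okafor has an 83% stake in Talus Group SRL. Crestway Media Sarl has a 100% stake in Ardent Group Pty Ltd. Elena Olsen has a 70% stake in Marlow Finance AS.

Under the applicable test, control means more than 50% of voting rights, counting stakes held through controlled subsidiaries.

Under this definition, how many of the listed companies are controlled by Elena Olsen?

2

Elena holds 70% of Marlow, so Elena controls Marlow.
Marlow holds 64% of Basalt, so Elena controls Basalt.
No other company's threshold is met.
Elena controls 2 companies.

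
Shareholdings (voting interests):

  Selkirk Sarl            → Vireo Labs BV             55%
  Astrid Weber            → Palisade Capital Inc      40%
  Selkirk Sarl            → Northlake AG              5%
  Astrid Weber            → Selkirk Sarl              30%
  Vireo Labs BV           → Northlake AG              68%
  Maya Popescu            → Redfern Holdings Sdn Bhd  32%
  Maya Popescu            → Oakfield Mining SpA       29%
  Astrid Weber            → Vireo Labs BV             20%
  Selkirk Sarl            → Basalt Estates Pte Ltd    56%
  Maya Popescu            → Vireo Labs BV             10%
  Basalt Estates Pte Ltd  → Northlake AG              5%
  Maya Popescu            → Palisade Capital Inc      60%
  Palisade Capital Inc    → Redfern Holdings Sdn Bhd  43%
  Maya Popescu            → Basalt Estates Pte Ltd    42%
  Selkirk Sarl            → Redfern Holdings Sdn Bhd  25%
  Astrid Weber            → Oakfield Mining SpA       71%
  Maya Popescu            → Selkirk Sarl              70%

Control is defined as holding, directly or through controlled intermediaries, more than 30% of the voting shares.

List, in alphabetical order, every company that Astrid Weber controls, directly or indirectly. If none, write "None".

Astrid holds 40% of Palisade, so Astrid controls Palisade.
Astrid holds 71% of Oakfield, so Astrid controls Oakfield.
Palisade holds 43% of Redfern, so Astrid controls Redfern.
No other company's threshold is met.

Oakfield Mining SpA, Palisade Capital Inc, Redfern Holdings Sdn Bhd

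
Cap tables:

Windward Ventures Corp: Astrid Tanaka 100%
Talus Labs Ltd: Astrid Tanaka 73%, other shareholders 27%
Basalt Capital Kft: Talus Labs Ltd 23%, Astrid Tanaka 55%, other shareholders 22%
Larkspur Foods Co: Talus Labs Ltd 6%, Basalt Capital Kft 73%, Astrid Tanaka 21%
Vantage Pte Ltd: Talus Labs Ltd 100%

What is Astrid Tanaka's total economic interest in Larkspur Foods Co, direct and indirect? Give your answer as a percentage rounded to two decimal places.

Astrid reaches Larkspur along 4 paths.
Via Talus: 73% × 6% = 4.38%.
Via Talus → Basalt: 73% × 23% × 73% = 12.2567%.
Via Basalt: 55% × 73% = 40.15%.
Direct stake: 21% = 21%.
Total: 4.38% + 12.2567% + 40.15% + 21% = 77.7867%.
Rounded: 77.79%.

77.79%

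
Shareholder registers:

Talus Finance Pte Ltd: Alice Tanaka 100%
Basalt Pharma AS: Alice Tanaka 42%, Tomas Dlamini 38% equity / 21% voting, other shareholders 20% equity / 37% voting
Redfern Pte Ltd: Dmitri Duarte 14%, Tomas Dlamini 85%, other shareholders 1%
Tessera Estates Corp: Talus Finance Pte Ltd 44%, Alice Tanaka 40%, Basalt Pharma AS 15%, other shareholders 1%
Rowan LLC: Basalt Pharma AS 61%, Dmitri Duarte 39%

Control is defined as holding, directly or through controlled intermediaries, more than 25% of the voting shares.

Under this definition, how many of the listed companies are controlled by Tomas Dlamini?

1

Tomas holds 85% of Redfern, so Tomas controls Redfern.
No other company's threshold is met.
Tomas controls 1 company.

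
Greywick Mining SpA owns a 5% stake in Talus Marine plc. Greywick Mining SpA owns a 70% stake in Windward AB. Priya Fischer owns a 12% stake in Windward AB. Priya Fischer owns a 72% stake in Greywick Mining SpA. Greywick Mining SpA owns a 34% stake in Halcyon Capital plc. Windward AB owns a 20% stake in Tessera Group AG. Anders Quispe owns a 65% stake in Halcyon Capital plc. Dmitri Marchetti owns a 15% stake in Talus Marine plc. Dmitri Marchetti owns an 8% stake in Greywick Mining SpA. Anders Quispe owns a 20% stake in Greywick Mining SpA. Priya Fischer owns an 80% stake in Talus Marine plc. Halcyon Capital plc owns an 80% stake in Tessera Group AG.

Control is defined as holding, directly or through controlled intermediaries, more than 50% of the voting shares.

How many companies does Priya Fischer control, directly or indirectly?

3

Priya holds 72% of Greywick, so Priya controls Greywick.
Priya and Greywick together hold 80% + 5% = 85% of Talus, so Priya controls Talus.
Priya and Greywick together hold 12% + 70% = 82% of Windward, so Priya controls Windward.
No other company's threshold is met.
Priya controls 3 companies.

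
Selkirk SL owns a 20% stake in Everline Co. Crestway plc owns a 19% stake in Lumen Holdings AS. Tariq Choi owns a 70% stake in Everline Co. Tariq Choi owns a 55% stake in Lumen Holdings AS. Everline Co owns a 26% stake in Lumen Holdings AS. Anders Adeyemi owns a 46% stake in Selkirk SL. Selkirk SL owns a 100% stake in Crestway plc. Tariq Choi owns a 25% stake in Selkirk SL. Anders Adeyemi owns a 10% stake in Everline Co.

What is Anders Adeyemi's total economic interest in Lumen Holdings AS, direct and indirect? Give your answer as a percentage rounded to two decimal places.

Anders reaches Lumen along 3 paths.
Via Selkirk → Crestway: 46% × 100% × 19% = 8.74%.
Via Everline: 10% × 26% = 2.6%.
Via Selkirk → Everline: 46% × 20% × 26% = 2.392%.
Total: 8.74% + 2.6% + 2.392% = 13.732%.
Rounded: 13.73%.

13.73%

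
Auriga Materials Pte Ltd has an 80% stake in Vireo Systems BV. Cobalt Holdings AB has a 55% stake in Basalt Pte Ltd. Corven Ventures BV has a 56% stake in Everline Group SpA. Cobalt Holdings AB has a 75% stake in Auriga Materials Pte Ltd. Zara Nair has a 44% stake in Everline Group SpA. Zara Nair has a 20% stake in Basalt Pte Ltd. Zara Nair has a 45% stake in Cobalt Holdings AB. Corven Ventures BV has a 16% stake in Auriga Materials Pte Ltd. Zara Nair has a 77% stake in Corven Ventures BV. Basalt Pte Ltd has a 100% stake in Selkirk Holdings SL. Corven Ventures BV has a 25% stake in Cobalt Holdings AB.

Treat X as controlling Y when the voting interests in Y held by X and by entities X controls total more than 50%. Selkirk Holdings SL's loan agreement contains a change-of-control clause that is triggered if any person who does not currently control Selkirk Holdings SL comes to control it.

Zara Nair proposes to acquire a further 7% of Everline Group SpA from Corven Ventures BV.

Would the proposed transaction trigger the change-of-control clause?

No

The purchase adds only to Zara's holdings (Corven's stake shrinks), so Zara is the only person who could newly come to control Selkirk.
Zara holds 77% of Corven, so Zara controls Corven.
Corven and Zara together hold 25% + 45% = 70% of Cobalt, so Zara controls Cobalt.
Zara and Cobalt together hold 20% + 55% = 75% of Basalt, so Zara controls Basalt.
Basalt holds 100% of Selkirk, so Zara controls Selkirk.
So Zara already controls Selkirk before the transaction.
After the purchase, Zara's direct stake in Everline rises to 44% + 7% = 51%, and Corven's stake falls to 49%.
Zara controlled Selkirk already, so this is not a new person acquiring control; every other person's position is unchanged or reduced.
No new person acquires control, so the clause is not triggered.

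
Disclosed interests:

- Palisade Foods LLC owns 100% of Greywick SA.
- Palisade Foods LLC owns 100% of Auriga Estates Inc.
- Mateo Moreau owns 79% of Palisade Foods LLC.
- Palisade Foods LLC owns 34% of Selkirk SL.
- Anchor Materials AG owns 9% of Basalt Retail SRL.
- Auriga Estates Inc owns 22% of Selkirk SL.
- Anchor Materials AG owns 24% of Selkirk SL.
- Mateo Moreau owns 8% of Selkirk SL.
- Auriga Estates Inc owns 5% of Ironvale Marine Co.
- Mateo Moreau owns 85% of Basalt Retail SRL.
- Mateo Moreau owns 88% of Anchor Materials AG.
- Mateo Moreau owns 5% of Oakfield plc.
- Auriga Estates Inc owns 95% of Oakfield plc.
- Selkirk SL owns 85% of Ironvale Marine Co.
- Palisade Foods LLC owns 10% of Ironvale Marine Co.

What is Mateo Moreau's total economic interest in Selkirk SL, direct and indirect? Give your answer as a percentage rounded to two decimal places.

73.36%

Mateo reaches Selkirk along 4 paths.
Via Anchor: 88% × 24% = 21.12%.
Via Palisade → Auriga: 79% × 100% × 22% = 17.38%.
Via Palisade: 79% × 34% = 26.86%.
Direct stake: 8% = 8%.
Total: 21.12% + 17.38% + 26.86% + 8% = 73.36%.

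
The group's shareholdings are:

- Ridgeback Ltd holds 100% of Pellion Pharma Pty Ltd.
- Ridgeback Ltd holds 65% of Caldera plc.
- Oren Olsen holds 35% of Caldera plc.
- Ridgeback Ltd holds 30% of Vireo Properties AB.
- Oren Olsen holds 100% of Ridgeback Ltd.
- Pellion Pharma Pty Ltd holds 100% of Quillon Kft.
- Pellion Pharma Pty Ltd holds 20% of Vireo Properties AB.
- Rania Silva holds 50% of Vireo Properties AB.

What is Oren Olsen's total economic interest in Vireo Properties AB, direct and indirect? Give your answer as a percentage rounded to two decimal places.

50.00%

Oren reaches Vireo along 2 paths.
Via Ridgeback: 100% × 30% = 30%.
Via Ridgeback → Pellion: 100% × 100% × 20% = 20%.
Total: 30% + 20% = 50%.
Rounded: 50.00%.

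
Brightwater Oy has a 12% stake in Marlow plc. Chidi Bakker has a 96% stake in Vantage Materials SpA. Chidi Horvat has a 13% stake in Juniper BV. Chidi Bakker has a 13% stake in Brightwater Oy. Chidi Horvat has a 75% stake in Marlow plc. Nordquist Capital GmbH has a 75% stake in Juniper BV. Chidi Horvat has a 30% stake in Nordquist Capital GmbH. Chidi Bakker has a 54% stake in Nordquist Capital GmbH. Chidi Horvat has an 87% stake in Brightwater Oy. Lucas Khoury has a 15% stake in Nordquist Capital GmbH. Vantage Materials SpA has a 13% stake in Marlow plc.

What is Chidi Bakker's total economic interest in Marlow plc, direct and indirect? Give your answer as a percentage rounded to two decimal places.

14.04%

Chidi Bakker reaches Marlow along 2 paths.
Via Vantage: 96% × 13% = 12.48%.
Via Brightwater: 13% × 12% = 1.56%.
Total: 12.48% + 1.56% = 14.04%.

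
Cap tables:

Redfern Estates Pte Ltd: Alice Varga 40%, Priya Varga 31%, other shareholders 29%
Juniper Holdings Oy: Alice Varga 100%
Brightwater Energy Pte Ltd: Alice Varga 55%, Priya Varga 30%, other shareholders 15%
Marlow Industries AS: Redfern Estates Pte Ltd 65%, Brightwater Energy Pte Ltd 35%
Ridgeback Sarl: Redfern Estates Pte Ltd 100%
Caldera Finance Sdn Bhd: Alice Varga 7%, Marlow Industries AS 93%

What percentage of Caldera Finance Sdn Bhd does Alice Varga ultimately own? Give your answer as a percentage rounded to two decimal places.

Alice reaches Caldera along 3 paths.
Direct stake: 7% = 7%.
Via Redfern → Marlow: 40% × 65% × 93% = 24.18%.
Via Brightwater → Marlow: 55% × 35% × 93% = 17.9025%.
Total: 7% + 24.18% + 17.9025% = 49.0825%.
Rounded: 49.08%.

49.08%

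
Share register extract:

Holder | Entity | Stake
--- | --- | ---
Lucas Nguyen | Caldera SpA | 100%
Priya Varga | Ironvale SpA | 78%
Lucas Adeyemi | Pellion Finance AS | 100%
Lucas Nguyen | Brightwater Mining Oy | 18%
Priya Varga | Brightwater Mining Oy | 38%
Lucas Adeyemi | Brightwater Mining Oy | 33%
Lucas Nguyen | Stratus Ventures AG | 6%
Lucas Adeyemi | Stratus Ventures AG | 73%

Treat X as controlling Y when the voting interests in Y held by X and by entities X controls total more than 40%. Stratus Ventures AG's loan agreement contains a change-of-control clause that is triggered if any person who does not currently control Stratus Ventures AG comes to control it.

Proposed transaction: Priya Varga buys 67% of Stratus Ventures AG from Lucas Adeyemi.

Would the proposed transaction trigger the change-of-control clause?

The purchase adds only to Priya's holdings (Lucas Adeyemi's stake shrinks), so Priya is the only person who could newly come to control Stratus.
Priya holds 78% of Ironvale, so Priya controls Ironvale.
Neither Priya nor any entity Priya controls holds any voting interest in Stratus.
So before the transaction, Priya does not control Stratus.
After the purchase, Priya holds 67% of Stratus directly, and Lucas Adeyemi's stake falls to 6%.
Priya holds 67% of Stratus, so Priya controls Stratus.
Priya did not control Stratus before and does after, so the clause is triggered.

Yes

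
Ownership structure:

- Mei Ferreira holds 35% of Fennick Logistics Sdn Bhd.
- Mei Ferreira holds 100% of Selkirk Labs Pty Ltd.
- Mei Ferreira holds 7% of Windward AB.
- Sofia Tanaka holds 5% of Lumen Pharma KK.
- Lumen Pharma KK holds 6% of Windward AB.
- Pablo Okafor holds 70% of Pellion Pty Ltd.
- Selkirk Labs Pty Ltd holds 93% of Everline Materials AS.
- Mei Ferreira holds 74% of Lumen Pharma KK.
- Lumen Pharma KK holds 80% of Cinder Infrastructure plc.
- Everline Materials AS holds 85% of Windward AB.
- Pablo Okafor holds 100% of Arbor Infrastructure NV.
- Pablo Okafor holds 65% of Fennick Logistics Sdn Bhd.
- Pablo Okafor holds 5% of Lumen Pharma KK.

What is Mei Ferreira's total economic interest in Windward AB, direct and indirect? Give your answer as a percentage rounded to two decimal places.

90.49%

Mei reaches Windward along 3 paths.
Via Lumen: 74% × 6% = 4.44%.
Via Selkirk → Everline: 100% × 93% × 85% = 79.05%.
Direct stake: 7% = 7%.
Total: 4.44% + 79.05% + 7% = 90.49%.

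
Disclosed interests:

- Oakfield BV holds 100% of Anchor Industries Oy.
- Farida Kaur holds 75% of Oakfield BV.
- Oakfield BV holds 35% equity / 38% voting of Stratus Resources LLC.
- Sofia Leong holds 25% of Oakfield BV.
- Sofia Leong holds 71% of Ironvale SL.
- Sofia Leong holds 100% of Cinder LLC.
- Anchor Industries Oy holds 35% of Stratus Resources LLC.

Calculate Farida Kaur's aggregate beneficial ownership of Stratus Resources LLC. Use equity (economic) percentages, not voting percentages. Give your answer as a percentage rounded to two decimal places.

52.50%

Farida reaches Stratus along 2 paths.
Via Oakfield: 75% × 35% = 26.25%.
Via Oakfield → Anchor: 75% × 100% × 35% = 26.25%.
Total: 26.25% + 26.25% = 52.5%.
Rounded: 52.50%.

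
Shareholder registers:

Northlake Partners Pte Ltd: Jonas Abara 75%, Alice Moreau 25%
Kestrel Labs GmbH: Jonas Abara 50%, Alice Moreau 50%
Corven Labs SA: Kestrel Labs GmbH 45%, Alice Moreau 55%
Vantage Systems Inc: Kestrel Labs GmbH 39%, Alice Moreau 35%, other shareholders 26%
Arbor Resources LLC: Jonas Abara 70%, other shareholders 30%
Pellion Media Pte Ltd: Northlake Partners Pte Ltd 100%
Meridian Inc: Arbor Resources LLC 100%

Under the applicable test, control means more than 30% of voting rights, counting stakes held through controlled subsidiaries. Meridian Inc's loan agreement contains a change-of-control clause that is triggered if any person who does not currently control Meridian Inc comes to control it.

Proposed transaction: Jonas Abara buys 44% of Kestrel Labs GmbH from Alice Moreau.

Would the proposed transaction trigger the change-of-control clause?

No

The purchase adds only to Jonas's holdings (Alice's stake shrinks), so Jonas is the only person who could newly come to control Meridian.
Jonas holds 70% of Arbor, so Jonas controls Arbor.
Arbor holds 100% of Meridian, so Jonas controls Meridian.
So Jonas already controls Meridian before the transaction.
After the purchase, Jonas's direct stake in Kestrel rises to 50% + 44% = 94%, and Alice's stake falls to 6%.
Jonas controlled Meridian already, so this is not a new person acquiring control; every other person's position is unchanged or reduced.
No new person acquires control, so the clause is not triggered.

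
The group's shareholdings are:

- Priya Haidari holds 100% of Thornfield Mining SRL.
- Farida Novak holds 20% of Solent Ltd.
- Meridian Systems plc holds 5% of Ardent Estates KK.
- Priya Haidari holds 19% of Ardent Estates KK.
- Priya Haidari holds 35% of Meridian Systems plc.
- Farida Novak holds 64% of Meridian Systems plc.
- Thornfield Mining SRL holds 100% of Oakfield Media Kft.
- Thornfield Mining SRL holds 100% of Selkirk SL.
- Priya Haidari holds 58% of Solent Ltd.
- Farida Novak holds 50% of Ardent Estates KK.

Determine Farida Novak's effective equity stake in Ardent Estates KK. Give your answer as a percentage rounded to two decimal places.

Farida reaches Ardent along 2 paths.
Direct stake: 50% = 50%.
Via Meridian: 64% × 5% = 3.2%.
Total: 50% + 3.2% = 53.2%.
Rounded: 53.20%.

53.20%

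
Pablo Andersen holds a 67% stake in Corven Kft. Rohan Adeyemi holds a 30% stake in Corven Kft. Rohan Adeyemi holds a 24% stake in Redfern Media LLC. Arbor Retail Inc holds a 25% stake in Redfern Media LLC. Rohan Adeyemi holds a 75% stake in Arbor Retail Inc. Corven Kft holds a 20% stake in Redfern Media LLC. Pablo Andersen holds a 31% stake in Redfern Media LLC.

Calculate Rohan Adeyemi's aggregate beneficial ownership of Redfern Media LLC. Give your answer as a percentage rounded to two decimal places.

48.75%

Rohan reaches Redfern along 3 paths.
Via Arbor: 75% × 25% = 18.75%.
Direct stake: 24% = 24%.
Via Corven: 30% × 20% = 6%.
Total: 18.75% + 24% + 6% = 48.75%.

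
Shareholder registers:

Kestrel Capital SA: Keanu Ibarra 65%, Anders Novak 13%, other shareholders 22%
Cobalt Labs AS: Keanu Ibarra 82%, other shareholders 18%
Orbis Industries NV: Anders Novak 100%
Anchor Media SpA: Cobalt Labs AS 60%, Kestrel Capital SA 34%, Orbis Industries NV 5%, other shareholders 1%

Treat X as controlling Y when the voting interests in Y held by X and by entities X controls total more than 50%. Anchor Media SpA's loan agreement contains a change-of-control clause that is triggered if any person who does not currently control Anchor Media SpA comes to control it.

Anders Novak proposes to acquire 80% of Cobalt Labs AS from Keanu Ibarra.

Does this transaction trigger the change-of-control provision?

The purchase adds only to Anders's holdings (Keanu's stake shrinks), so Anders is the only person who could newly come to control Anchor.
Anders holds 100% of Orbis, so Anders controls Orbis.
In Anchor, Anders's side holds only 5%, not > 50%.
So before the transaction, Anders does not control Anchor.
After the purchase, Anders holds 80% of Cobalt directly, and Keanu's stake falls to 2%.
Anders holds 80% of Cobalt, so Anders controls Cobalt.
Cobalt and Orbis together hold 60% + 5% = 65% of Anchor, so Anders controls Anchor.
Anders did not control Anchor before and does after, so the clause is triggered.

Yes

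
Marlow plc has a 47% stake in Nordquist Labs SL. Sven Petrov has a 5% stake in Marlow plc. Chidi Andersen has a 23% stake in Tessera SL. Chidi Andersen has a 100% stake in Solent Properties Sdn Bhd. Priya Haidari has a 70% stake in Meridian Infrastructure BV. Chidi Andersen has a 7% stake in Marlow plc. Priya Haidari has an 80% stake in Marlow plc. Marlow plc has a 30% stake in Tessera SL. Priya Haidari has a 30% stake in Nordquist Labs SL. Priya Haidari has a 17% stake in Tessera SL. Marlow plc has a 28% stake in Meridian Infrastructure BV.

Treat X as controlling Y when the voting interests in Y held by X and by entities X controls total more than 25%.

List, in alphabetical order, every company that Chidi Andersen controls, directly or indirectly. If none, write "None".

Solent Properties Sdn Bhd

Chidi holds 100% of Solent, so Chidi controls Solent.
No other company's threshold is met.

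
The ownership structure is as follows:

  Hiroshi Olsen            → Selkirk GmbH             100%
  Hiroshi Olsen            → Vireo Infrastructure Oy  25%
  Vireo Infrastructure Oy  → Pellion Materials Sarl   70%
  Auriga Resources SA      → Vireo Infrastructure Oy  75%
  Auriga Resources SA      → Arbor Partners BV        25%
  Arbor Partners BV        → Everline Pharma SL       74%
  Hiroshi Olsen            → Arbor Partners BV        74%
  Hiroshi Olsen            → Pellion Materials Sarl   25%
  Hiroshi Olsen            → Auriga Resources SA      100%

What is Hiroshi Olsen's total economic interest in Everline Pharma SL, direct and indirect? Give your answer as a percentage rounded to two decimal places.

Hiroshi reaches Everline along 2 paths.
Via Arbor: 74% × 74% = 54.76%.
Via Auriga → Arbor: 100% × 25% × 74% = 18.5%.
Total: 54.76% + 18.5% = 73.26%.

73.26%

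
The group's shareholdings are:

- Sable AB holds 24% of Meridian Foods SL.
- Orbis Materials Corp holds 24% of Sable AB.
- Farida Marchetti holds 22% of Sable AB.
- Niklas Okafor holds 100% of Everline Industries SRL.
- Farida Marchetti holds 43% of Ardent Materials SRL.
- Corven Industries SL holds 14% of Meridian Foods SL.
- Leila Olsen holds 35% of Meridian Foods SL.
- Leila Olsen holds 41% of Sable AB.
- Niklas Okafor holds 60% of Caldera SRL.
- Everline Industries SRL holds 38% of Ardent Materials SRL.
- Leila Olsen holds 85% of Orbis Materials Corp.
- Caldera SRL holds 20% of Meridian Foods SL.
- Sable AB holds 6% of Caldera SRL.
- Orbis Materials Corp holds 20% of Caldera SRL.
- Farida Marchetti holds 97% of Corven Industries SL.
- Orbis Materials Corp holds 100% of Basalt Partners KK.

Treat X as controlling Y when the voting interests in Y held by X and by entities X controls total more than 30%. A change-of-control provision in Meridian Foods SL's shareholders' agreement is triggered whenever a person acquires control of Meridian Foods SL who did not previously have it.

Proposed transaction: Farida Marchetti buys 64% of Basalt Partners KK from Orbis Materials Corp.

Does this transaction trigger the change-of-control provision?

No

The purchase adds only to Farida's holdings (Orbis's stake shrinks), so Farida is the only person who could newly come to control Meridian.
Farida holds 97% of Corven, so Farida controls Corven.
Farida holds 43% of Ardent, so Farida controls Ardent.
In Meridian, Farida's side holds only 14%, not > 30%.
So before the transaction, Farida does not control Meridian.
After the purchase, Farida holds 64% of Basalt directly, and Orbis's stake falls to 36%.
Farida holds 64% of Basalt, so Farida controls Basalt.
After the transaction, Farida's side holds 14% of Meridian, not > 30%, so Farida still does not control Meridian.
No new person acquires control, so the clause is not triggered.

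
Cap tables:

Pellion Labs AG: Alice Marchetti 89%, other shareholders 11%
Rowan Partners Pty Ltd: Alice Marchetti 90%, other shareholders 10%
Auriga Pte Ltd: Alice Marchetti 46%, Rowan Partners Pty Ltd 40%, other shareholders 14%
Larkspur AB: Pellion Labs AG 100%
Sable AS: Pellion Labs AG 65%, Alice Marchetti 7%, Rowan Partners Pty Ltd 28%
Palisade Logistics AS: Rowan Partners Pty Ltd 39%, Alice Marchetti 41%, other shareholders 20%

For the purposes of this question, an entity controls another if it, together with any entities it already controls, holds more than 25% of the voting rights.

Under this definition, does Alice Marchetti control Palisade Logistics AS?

Yes

Alice holds 90% of Rowan, so Alice controls Rowan.
Rowan and Alice together hold 39% + 41% = 80% of Palisade, so Alice controls Palisade.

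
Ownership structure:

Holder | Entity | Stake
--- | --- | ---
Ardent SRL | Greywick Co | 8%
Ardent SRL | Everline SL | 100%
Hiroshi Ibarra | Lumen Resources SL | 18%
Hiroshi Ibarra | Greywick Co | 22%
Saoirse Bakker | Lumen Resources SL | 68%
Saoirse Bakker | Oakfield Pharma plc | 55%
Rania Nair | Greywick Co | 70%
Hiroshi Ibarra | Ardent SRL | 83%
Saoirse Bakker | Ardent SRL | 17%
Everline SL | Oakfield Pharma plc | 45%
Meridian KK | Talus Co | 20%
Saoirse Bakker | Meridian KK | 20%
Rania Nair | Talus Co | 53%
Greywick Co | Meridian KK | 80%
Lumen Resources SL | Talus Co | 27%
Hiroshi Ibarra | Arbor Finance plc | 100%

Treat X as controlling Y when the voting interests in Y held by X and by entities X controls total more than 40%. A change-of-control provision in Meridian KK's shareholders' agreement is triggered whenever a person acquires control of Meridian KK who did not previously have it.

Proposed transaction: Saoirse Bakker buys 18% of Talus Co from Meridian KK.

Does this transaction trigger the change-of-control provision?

The purchase adds only to Saoirse's holdings (Meridian's stake shrinks), so Saoirse is the only person who could newly come to control Meridian.
Saoirse holds 68% of Lumen, so Saoirse controls Lumen.
Saoirse holds 55% of Oakfield, so Saoirse controls Oakfield.
In Meridian, Saoirse's side holds only 20%, not > 40%.
So before the transaction, Saoirse does not control Meridian.
After the purchase, Saoirse holds 18% of Talus directly, and Meridian's stake falls to 2%.
Lumen and Saoirse together hold 27% + 18% = 45% of Talus, so Saoirse controls Talus.
After the transaction, Saoirse's side holds 20% of Meridian, not > 40%, so Saoirse still does not control Meridian.
No new person acquires control, so the clause is not triggered.

No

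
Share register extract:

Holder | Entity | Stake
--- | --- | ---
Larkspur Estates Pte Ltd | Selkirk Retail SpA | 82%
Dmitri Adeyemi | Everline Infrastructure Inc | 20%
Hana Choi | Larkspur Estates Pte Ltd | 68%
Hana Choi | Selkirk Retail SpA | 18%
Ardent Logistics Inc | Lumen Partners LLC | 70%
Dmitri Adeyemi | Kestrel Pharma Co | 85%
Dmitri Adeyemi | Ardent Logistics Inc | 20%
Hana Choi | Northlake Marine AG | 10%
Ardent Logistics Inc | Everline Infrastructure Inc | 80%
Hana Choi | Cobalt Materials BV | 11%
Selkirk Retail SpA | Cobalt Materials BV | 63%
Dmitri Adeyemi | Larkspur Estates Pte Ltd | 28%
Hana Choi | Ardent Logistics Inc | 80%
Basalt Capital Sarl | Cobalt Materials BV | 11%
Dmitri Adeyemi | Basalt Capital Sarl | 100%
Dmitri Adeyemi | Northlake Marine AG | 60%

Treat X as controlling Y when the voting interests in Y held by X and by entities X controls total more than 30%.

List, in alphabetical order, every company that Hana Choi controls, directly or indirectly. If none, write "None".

Hana holds 80% of Ardent, so Hana controls Ardent.
Hana holds 68% of Larkspur, so Hana controls Larkspur.
Ardent holds 80% of Everline, so Hana controls Everline.
Hana and Larkspur together hold 18% + 82% = 100% of Selkirk, so Hana controls Selkirk.
Ardent holds 70% of Lumen, so Hana controls Lumen.
Hana and Selkirk together hold 11% + 63% = 74% of Cobalt, so Hana controls Cobalt.
No other company's threshold is met.

Ardent Logistics Inc, Cobalt Materials BV, Everline Infrastructure Inc, Larkspur Estates Pte Ltd, Lumen Partners LLC, Selkirk Retail SpA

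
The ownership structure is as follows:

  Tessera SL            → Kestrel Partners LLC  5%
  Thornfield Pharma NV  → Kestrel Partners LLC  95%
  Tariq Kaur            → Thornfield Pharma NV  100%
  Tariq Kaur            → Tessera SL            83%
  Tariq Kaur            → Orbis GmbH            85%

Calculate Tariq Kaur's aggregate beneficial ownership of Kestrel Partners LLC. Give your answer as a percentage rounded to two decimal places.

Tariq reaches Kestrel along 2 paths.
Via Tessera: 83% × 5% = 4.15%.
Via Thornfield: 100% × 95% = 95%.
Total: 4.15% + 95% = 99.15%.

99.15%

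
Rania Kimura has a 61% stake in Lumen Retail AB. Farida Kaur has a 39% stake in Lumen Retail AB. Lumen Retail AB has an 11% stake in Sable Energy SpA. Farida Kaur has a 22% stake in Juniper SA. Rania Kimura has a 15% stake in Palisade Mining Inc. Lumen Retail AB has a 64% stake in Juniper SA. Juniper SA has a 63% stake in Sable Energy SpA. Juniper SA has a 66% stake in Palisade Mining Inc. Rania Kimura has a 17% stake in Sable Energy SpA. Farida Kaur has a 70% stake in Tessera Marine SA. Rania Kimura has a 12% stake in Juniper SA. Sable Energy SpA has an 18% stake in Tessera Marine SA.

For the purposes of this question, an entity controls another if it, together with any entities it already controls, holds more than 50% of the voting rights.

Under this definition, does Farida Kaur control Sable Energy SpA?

No

Farida holds 70% of Tessera, so Farida controls Tessera.
Neither Farida nor any entity Farida controls holds any voting interest in Sable.
So Farida does not control Sable.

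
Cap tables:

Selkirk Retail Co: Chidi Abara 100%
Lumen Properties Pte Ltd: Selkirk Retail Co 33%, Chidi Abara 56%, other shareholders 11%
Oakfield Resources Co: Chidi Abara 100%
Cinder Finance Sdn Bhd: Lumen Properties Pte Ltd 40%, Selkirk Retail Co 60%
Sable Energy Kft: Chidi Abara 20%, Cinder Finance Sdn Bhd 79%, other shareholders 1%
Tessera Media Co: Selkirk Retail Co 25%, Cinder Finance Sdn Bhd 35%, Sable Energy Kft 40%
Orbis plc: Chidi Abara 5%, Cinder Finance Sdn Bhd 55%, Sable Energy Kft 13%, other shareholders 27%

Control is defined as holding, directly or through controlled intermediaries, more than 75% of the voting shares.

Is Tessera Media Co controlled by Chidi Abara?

Chidi holds 100% of Selkirk, so Chidi controls Selkirk.
Selkirk and Chidi together hold 33% + 56% = 89% of Lumen, so Chidi controls Lumen.
Lumen and Selkirk together hold 40% + 60% = 100% of Cinder, so Chidi controls Cinder.
Chidi and Cinder together hold 20% + 79% = 99% of Sable, so Chidi controls Sable.
Selkirk and Cinder and Sable together hold 25% + 35% + 40% = 100% of Tessera, so Chidi controls Tessera.

Yes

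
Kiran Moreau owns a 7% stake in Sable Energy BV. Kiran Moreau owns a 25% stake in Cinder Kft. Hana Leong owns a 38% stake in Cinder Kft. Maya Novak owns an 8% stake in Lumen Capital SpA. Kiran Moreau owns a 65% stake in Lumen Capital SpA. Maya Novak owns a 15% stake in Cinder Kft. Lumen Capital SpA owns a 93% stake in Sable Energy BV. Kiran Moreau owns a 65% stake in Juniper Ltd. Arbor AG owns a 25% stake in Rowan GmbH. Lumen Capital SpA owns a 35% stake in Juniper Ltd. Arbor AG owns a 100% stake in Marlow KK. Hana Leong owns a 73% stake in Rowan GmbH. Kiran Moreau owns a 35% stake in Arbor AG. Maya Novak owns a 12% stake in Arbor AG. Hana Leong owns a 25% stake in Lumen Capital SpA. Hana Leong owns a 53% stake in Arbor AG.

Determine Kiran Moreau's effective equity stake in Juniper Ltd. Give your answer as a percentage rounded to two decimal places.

87.75%

Kiran reaches Juniper along 2 paths.
Direct stake: 65% = 65%.
Via Lumen: 65% × 35% = 22.75%.
Total: 65% + 22.75% = 87.75%.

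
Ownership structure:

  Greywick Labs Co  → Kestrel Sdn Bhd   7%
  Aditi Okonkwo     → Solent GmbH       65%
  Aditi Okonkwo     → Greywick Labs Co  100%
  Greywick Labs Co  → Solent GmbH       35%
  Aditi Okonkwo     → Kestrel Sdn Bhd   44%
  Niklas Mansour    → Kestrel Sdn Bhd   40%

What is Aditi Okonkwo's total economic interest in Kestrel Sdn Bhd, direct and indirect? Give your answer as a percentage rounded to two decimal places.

Aditi reaches Kestrel along 2 paths.
Direct stake: 44% = 44%.
Via Greywick: 100% × 7% = 7%.
Total: 44% + 7% = 51%.
Rounded: 51.00%.

51.00%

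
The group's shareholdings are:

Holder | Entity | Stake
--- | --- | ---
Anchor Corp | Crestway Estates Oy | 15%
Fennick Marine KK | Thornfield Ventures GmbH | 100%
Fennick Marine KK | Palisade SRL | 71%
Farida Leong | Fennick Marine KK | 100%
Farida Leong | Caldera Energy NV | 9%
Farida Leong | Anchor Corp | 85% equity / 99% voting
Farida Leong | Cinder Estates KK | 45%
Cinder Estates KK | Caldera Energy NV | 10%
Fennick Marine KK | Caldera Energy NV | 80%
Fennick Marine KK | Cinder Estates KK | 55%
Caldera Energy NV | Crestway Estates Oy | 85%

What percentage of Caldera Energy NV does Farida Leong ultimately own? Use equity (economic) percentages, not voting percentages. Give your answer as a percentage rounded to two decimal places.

Farida reaches Caldera along 4 paths.
Direct stake: 9% = 9%.
Via Fennick: 100% × 80% = 80%.
Via Fennick → Cinder: 100% × 55% × 10% = 5.5%.
Via Cinder: 45% × 10% = 4.5%.
Total: 9% + 80% + 5.5% + 4.5% = 99%.
Rounded: 99.00%.

99.00%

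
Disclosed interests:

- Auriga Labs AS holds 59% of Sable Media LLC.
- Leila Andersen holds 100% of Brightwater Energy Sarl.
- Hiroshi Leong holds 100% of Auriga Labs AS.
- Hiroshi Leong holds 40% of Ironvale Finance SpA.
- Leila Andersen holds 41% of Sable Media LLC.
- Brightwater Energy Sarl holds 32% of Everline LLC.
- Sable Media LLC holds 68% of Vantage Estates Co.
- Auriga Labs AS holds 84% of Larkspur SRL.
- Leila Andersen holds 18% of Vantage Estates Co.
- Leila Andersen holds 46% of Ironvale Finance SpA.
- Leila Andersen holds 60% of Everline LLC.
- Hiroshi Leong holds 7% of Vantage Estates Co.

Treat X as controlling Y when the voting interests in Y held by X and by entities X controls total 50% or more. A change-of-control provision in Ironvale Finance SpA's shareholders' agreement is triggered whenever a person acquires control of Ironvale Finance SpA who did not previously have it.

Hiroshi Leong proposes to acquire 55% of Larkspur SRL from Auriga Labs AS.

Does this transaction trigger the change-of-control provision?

No

The purchase adds only to Hiroshi's holdings (Auriga's stake shrinks), so Hiroshi is the only person who could newly come to control Ironvale.
Hiroshi holds 100% of Auriga, so Hiroshi controls Auriga.
Auriga holds 84% of Larkspur, so Hiroshi controls Larkspur.
Auriga holds 59% of Sable, so Hiroshi controls Sable.
Hiroshi and Sable together hold 7% + 68% = 75% of Vantage, so Hiroshi controls Vantage.
In Ironvale, Hiroshi's side holds only 40%, not ≥ 50%.
So before the transaction, Hiroshi does not control Ironvale.
After the purchase, Hiroshi holds 55% of Larkspur directly, and Auriga's stake falls to 29%.
Auriga and Hiroshi together hold 29% + 55% = 84% of Larkspur, so Hiroshi controls Larkspur.
After the transaction, Hiroshi's side holds 40% of Ironvale, not ≥ 50%, so Hiroshi still does not control Ironvale.
No new person acquires control, so the clause is not triggered.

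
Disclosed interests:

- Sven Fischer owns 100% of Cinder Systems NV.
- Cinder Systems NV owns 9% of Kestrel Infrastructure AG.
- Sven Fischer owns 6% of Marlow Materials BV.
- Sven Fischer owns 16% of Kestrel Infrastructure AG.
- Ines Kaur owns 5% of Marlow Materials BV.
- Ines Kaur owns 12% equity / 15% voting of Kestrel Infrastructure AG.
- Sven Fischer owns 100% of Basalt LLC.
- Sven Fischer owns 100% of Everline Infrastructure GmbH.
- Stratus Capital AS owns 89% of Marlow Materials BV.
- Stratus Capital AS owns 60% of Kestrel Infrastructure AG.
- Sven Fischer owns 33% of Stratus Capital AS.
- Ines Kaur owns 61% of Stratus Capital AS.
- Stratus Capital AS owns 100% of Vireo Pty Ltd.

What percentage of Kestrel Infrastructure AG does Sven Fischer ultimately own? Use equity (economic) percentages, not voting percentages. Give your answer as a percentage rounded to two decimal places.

Sven reaches Kestrel along 3 paths.
Via Cinder: 100% × 9% = 9%.
Direct stake: 16% = 16%.
Via Stratus: 33% × 60% = 19.8%.
Total: 9% + 16% + 19.8% = 44.8%.
Rounded: 44.80%.

44.80%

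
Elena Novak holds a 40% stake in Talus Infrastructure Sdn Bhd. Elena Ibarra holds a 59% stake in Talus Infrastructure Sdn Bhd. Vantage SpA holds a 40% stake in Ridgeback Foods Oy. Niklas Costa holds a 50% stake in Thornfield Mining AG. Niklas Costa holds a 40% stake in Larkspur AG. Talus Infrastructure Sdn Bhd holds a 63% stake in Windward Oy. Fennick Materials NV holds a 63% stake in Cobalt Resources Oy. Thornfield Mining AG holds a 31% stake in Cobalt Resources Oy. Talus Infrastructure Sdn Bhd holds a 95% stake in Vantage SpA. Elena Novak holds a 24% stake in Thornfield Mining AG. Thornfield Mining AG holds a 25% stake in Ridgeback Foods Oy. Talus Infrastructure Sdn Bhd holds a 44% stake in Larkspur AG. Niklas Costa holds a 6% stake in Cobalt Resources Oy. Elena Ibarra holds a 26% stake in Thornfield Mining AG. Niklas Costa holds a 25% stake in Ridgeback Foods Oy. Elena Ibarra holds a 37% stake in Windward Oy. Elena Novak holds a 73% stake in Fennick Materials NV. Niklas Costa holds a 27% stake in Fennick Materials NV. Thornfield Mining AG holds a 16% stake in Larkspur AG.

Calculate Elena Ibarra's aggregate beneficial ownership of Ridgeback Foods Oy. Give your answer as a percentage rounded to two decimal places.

Elena Ibarra reaches Ridgeback along 2 paths.
Via Thornfield: 26% × 25% = 6.5%.
Via Talus → Vantage: 59% × 95% × 40% = 22.42%.
Total: 6.5% + 22.42% = 28.92%.

28.92%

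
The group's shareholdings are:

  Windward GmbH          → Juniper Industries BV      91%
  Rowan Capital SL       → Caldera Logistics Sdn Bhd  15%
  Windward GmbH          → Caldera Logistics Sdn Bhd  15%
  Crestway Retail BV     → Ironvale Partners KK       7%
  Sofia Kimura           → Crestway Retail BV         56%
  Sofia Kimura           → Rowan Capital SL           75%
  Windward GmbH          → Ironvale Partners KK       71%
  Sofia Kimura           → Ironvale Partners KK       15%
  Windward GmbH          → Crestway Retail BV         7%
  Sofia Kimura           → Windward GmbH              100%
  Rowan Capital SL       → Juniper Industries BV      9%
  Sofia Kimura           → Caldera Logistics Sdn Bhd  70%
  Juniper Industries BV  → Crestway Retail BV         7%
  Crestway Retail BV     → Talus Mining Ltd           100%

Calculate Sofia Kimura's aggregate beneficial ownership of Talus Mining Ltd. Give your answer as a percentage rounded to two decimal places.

69.84%

Sofia reaches Talus along 4 paths.
Via Rowan → Juniper → Crestway: 75% × 9% × 7% × 100% = 0.4725%.
Via Windward → Juniper → Crestway: 100% × 91% × 7% × 100% = 6.37%.
Via Windward → Crestway: 100% × 7% × 100% = 7%.
Via Crestway: 56% × 100% = 56%.
Total: 0.4725% + 6.37% + 7% + 56% = 69.8425%.
Rounded: 69.84%.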